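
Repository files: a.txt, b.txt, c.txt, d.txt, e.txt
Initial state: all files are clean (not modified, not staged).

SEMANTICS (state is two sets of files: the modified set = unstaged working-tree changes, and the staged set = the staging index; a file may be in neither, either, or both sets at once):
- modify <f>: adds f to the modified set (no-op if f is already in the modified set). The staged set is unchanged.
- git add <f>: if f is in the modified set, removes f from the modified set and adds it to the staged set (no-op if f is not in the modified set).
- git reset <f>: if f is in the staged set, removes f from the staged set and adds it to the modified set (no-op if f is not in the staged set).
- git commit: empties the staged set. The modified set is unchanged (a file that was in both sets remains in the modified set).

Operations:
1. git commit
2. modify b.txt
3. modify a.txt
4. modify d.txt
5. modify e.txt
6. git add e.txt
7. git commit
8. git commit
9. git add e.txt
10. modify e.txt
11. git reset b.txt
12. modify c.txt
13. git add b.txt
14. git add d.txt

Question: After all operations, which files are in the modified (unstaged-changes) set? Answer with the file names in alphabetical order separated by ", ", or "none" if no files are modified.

After op 1 (git commit): modified={none} staged={none}
After op 2 (modify b.txt): modified={b.txt} staged={none}
After op 3 (modify a.txt): modified={a.txt, b.txt} staged={none}
After op 4 (modify d.txt): modified={a.txt, b.txt, d.txt} staged={none}
After op 5 (modify e.txt): modified={a.txt, b.txt, d.txt, e.txt} staged={none}
After op 6 (git add e.txt): modified={a.txt, b.txt, d.txt} staged={e.txt}
After op 7 (git commit): modified={a.txt, b.txt, d.txt} staged={none}
After op 8 (git commit): modified={a.txt, b.txt, d.txt} staged={none}
After op 9 (git add e.txt): modified={a.txt, b.txt, d.txt} staged={none}
After op 10 (modify e.txt): modified={a.txt, b.txt, d.txt, e.txt} staged={none}
After op 11 (git reset b.txt): modified={a.txt, b.txt, d.txt, e.txt} staged={none}
After op 12 (modify c.txt): modified={a.txt, b.txt, c.txt, d.txt, e.txt} staged={none}
After op 13 (git add b.txt): modified={a.txt, c.txt, d.txt, e.txt} staged={b.txt}
After op 14 (git add d.txt): modified={a.txt, c.txt, e.txt} staged={b.txt, d.txt}

Answer: a.txt, c.txt, e.txt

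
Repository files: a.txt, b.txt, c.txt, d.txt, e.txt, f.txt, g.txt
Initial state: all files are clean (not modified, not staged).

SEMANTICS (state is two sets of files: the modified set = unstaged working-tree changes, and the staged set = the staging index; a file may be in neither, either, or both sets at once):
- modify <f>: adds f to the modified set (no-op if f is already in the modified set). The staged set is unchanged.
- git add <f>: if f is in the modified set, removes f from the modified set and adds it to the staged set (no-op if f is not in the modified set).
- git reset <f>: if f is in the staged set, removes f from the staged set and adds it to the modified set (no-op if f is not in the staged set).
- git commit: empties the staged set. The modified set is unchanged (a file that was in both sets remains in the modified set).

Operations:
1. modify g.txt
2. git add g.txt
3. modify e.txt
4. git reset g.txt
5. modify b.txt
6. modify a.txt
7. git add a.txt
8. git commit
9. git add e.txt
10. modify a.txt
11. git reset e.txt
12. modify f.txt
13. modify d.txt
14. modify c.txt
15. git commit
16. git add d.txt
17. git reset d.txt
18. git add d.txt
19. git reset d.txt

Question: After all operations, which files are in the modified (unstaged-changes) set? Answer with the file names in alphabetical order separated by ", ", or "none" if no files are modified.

Answer: a.txt, b.txt, c.txt, d.txt, e.txt, f.txt, g.txt

Derivation:
After op 1 (modify g.txt): modified={g.txt} staged={none}
After op 2 (git add g.txt): modified={none} staged={g.txt}
After op 3 (modify e.txt): modified={e.txt} staged={g.txt}
After op 4 (git reset g.txt): modified={e.txt, g.txt} staged={none}
After op 5 (modify b.txt): modified={b.txt, e.txt, g.txt} staged={none}
After op 6 (modify a.txt): modified={a.txt, b.txt, e.txt, g.txt} staged={none}
After op 7 (git add a.txt): modified={b.txt, e.txt, g.txt} staged={a.txt}
After op 8 (git commit): modified={b.txt, e.txt, g.txt} staged={none}
After op 9 (git add e.txt): modified={b.txt, g.txt} staged={e.txt}
After op 10 (modify a.txt): modified={a.txt, b.txt, g.txt} staged={e.txt}
After op 11 (git reset e.txt): modified={a.txt, b.txt, e.txt, g.txt} staged={none}
After op 12 (modify f.txt): modified={a.txt, b.txt, e.txt, f.txt, g.txt} staged={none}
After op 13 (modify d.txt): modified={a.txt, b.txt, d.txt, e.txt, f.txt, g.txt} staged={none}
After op 14 (modify c.txt): modified={a.txt, b.txt, c.txt, d.txt, e.txt, f.txt, g.txt} staged={none}
After op 15 (git commit): modified={a.txt, b.txt, c.txt, d.txt, e.txt, f.txt, g.txt} staged={none}
After op 16 (git add d.txt): modified={a.txt, b.txt, c.txt, e.txt, f.txt, g.txt} staged={d.txt}
After op 17 (git reset d.txt): modified={a.txt, b.txt, c.txt, d.txt, e.txt, f.txt, g.txt} staged={none}
After op 18 (git add d.txt): modified={a.txt, b.txt, c.txt, e.txt, f.txt, g.txt} staged={d.txt}
After op 19 (git reset d.txt): modified={a.txt, b.txt, c.txt, d.txt, e.txt, f.txt, g.txt} staged={none}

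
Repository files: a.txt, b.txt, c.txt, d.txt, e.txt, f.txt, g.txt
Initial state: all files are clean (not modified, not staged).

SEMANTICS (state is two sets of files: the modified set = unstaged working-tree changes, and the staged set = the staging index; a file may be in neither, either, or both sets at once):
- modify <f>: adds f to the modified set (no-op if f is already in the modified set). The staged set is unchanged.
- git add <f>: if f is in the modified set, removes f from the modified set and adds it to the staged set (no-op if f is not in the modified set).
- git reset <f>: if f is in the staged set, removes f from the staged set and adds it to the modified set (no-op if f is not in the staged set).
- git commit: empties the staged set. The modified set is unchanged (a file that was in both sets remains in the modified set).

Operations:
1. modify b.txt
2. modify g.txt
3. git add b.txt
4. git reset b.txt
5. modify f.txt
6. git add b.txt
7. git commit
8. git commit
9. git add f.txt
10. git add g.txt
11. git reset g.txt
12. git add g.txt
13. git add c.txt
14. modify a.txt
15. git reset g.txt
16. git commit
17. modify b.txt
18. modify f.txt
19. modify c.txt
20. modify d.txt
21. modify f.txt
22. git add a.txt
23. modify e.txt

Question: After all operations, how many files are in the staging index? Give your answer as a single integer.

Answer: 1

Derivation:
After op 1 (modify b.txt): modified={b.txt} staged={none}
After op 2 (modify g.txt): modified={b.txt, g.txt} staged={none}
After op 3 (git add b.txt): modified={g.txt} staged={b.txt}
After op 4 (git reset b.txt): modified={b.txt, g.txt} staged={none}
After op 5 (modify f.txt): modified={b.txt, f.txt, g.txt} staged={none}
After op 6 (git add b.txt): modified={f.txt, g.txt} staged={b.txt}
After op 7 (git commit): modified={f.txt, g.txt} staged={none}
After op 8 (git commit): modified={f.txt, g.txt} staged={none}
After op 9 (git add f.txt): modified={g.txt} staged={f.txt}
After op 10 (git add g.txt): modified={none} staged={f.txt, g.txt}
After op 11 (git reset g.txt): modified={g.txt} staged={f.txt}
After op 12 (git add g.txt): modified={none} staged={f.txt, g.txt}
After op 13 (git add c.txt): modified={none} staged={f.txt, g.txt}
After op 14 (modify a.txt): modified={a.txt} staged={f.txt, g.txt}
After op 15 (git reset g.txt): modified={a.txt, g.txt} staged={f.txt}
After op 16 (git commit): modified={a.txt, g.txt} staged={none}
After op 17 (modify b.txt): modified={a.txt, b.txt, g.txt} staged={none}
After op 18 (modify f.txt): modified={a.txt, b.txt, f.txt, g.txt} staged={none}
After op 19 (modify c.txt): modified={a.txt, b.txt, c.txt, f.txt, g.txt} staged={none}
After op 20 (modify d.txt): modified={a.txt, b.txt, c.txt, d.txt, f.txt, g.txt} staged={none}
After op 21 (modify f.txt): modified={a.txt, b.txt, c.txt, d.txt, f.txt, g.txt} staged={none}
After op 22 (git add a.txt): modified={b.txt, c.txt, d.txt, f.txt, g.txt} staged={a.txt}
After op 23 (modify e.txt): modified={b.txt, c.txt, d.txt, e.txt, f.txt, g.txt} staged={a.txt}
Final staged set: {a.txt} -> count=1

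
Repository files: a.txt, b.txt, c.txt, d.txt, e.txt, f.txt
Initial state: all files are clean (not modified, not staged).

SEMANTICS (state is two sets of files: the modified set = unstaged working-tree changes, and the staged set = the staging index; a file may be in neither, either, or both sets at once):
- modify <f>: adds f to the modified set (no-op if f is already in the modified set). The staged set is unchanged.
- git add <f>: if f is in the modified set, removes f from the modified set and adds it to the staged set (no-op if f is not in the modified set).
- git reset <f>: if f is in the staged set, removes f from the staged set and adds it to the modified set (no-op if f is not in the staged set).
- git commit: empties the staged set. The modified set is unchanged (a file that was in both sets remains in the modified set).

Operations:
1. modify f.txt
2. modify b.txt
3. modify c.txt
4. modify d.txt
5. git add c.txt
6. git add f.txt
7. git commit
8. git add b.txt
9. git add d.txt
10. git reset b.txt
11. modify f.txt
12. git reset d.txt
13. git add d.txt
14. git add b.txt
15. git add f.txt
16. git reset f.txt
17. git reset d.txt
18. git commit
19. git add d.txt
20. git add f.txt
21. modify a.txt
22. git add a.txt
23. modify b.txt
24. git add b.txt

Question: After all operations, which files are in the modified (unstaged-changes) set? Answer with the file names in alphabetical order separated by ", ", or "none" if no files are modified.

After op 1 (modify f.txt): modified={f.txt} staged={none}
After op 2 (modify b.txt): modified={b.txt, f.txt} staged={none}
After op 3 (modify c.txt): modified={b.txt, c.txt, f.txt} staged={none}
After op 4 (modify d.txt): modified={b.txt, c.txt, d.txt, f.txt} staged={none}
After op 5 (git add c.txt): modified={b.txt, d.txt, f.txt} staged={c.txt}
After op 6 (git add f.txt): modified={b.txt, d.txt} staged={c.txt, f.txt}
After op 7 (git commit): modified={b.txt, d.txt} staged={none}
After op 8 (git add b.txt): modified={d.txt} staged={b.txt}
After op 9 (git add d.txt): modified={none} staged={b.txt, d.txt}
After op 10 (git reset b.txt): modified={b.txt} staged={d.txt}
After op 11 (modify f.txt): modified={b.txt, f.txt} staged={d.txt}
After op 12 (git reset d.txt): modified={b.txt, d.txt, f.txt} staged={none}
After op 13 (git add d.txt): modified={b.txt, f.txt} staged={d.txt}
After op 14 (git add b.txt): modified={f.txt} staged={b.txt, d.txt}
After op 15 (git add f.txt): modified={none} staged={b.txt, d.txt, f.txt}
After op 16 (git reset f.txt): modified={f.txt} staged={b.txt, d.txt}
After op 17 (git reset d.txt): modified={d.txt, f.txt} staged={b.txt}
After op 18 (git commit): modified={d.txt, f.txt} staged={none}
After op 19 (git add d.txt): modified={f.txt} staged={d.txt}
After op 20 (git add f.txt): modified={none} staged={d.txt, f.txt}
After op 21 (modify a.txt): modified={a.txt} staged={d.txt, f.txt}
After op 22 (git add a.txt): modified={none} staged={a.txt, d.txt, f.txt}
After op 23 (modify b.txt): modified={b.txt} staged={a.txt, d.txt, f.txt}
After op 24 (git add b.txt): modified={none} staged={a.txt, b.txt, d.txt, f.txt}

Answer: none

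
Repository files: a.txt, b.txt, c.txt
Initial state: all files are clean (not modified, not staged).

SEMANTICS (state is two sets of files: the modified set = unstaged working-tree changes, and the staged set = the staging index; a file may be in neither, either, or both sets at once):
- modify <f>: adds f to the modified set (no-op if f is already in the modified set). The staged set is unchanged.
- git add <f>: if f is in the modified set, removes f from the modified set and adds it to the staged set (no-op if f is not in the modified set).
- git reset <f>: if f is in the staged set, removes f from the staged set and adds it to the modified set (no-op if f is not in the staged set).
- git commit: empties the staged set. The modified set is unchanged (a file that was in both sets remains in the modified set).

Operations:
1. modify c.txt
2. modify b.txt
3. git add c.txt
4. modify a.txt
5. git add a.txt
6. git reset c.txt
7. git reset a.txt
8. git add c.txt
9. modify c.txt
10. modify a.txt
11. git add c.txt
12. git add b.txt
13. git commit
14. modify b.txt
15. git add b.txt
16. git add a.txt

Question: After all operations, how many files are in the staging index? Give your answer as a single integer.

After op 1 (modify c.txt): modified={c.txt} staged={none}
After op 2 (modify b.txt): modified={b.txt, c.txt} staged={none}
After op 3 (git add c.txt): modified={b.txt} staged={c.txt}
After op 4 (modify a.txt): modified={a.txt, b.txt} staged={c.txt}
After op 5 (git add a.txt): modified={b.txt} staged={a.txt, c.txt}
After op 6 (git reset c.txt): modified={b.txt, c.txt} staged={a.txt}
After op 7 (git reset a.txt): modified={a.txt, b.txt, c.txt} staged={none}
After op 8 (git add c.txt): modified={a.txt, b.txt} staged={c.txt}
After op 9 (modify c.txt): modified={a.txt, b.txt, c.txt} staged={c.txt}
After op 10 (modify a.txt): modified={a.txt, b.txt, c.txt} staged={c.txt}
After op 11 (git add c.txt): modified={a.txt, b.txt} staged={c.txt}
After op 12 (git add b.txt): modified={a.txt} staged={b.txt, c.txt}
After op 13 (git commit): modified={a.txt} staged={none}
After op 14 (modify b.txt): modified={a.txt, b.txt} staged={none}
After op 15 (git add b.txt): modified={a.txt} staged={b.txt}
After op 16 (git add a.txt): modified={none} staged={a.txt, b.txt}
Final staged set: {a.txt, b.txt} -> count=2

Answer: 2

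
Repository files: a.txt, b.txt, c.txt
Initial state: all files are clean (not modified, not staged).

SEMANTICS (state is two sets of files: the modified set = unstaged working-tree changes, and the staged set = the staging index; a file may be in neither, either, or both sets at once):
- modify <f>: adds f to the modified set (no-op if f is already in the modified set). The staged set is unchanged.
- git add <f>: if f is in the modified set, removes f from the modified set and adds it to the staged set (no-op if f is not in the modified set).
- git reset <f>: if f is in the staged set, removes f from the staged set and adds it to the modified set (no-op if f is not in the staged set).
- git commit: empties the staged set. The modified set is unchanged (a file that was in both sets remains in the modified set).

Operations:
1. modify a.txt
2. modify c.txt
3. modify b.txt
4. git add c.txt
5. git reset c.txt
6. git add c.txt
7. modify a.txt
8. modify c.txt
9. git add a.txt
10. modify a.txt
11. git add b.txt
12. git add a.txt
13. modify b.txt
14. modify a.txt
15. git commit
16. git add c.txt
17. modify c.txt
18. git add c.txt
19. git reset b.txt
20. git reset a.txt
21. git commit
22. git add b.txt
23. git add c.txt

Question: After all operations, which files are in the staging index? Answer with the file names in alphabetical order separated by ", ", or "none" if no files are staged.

After op 1 (modify a.txt): modified={a.txt} staged={none}
After op 2 (modify c.txt): modified={a.txt, c.txt} staged={none}
After op 3 (modify b.txt): modified={a.txt, b.txt, c.txt} staged={none}
After op 4 (git add c.txt): modified={a.txt, b.txt} staged={c.txt}
After op 5 (git reset c.txt): modified={a.txt, b.txt, c.txt} staged={none}
After op 6 (git add c.txt): modified={a.txt, b.txt} staged={c.txt}
After op 7 (modify a.txt): modified={a.txt, b.txt} staged={c.txt}
After op 8 (modify c.txt): modified={a.txt, b.txt, c.txt} staged={c.txt}
After op 9 (git add a.txt): modified={b.txt, c.txt} staged={a.txt, c.txt}
After op 10 (modify a.txt): modified={a.txt, b.txt, c.txt} staged={a.txt, c.txt}
After op 11 (git add b.txt): modified={a.txt, c.txt} staged={a.txt, b.txt, c.txt}
After op 12 (git add a.txt): modified={c.txt} staged={a.txt, b.txt, c.txt}
After op 13 (modify b.txt): modified={b.txt, c.txt} staged={a.txt, b.txt, c.txt}
After op 14 (modify a.txt): modified={a.txt, b.txt, c.txt} staged={a.txt, b.txt, c.txt}
After op 15 (git commit): modified={a.txt, b.txt, c.txt} staged={none}
After op 16 (git add c.txt): modified={a.txt, b.txt} staged={c.txt}
After op 17 (modify c.txt): modified={a.txt, b.txt, c.txt} staged={c.txt}
After op 18 (git add c.txt): modified={a.txt, b.txt} staged={c.txt}
After op 19 (git reset b.txt): modified={a.txt, b.txt} staged={c.txt}
After op 20 (git reset a.txt): modified={a.txt, b.txt} staged={c.txt}
After op 21 (git commit): modified={a.txt, b.txt} staged={none}
After op 22 (git add b.txt): modified={a.txt} staged={b.txt}
After op 23 (git add c.txt): modified={a.txt} staged={b.txt}

Answer: b.txt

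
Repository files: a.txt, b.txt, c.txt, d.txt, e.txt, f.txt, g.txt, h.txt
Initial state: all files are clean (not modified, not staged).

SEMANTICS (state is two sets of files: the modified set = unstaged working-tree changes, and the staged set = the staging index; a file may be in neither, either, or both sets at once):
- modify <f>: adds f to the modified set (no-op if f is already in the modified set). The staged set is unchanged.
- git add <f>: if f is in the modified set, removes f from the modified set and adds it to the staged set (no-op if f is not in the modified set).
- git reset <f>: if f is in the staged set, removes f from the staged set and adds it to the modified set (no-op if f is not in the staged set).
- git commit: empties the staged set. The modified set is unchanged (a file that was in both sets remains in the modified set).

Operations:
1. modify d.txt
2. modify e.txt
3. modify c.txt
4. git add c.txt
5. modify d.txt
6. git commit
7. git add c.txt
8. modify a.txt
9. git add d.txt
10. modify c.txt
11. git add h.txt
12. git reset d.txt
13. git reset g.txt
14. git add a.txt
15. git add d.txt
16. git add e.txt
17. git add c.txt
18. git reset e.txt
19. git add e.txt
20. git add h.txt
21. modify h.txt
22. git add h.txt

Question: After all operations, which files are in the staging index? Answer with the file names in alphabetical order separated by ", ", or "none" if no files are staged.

After op 1 (modify d.txt): modified={d.txt} staged={none}
After op 2 (modify e.txt): modified={d.txt, e.txt} staged={none}
After op 3 (modify c.txt): modified={c.txt, d.txt, e.txt} staged={none}
After op 4 (git add c.txt): modified={d.txt, e.txt} staged={c.txt}
After op 5 (modify d.txt): modified={d.txt, e.txt} staged={c.txt}
After op 6 (git commit): modified={d.txt, e.txt} staged={none}
After op 7 (git add c.txt): modified={d.txt, e.txt} staged={none}
After op 8 (modify a.txt): modified={a.txt, d.txt, e.txt} staged={none}
After op 9 (git add d.txt): modified={a.txt, e.txt} staged={d.txt}
After op 10 (modify c.txt): modified={a.txt, c.txt, e.txt} staged={d.txt}
After op 11 (git add h.txt): modified={a.txt, c.txt, e.txt} staged={d.txt}
After op 12 (git reset d.txt): modified={a.txt, c.txt, d.txt, e.txt} staged={none}
After op 13 (git reset g.txt): modified={a.txt, c.txt, d.txt, e.txt} staged={none}
After op 14 (git add a.txt): modified={c.txt, d.txt, e.txt} staged={a.txt}
After op 15 (git add d.txt): modified={c.txt, e.txt} staged={a.txt, d.txt}
After op 16 (git add e.txt): modified={c.txt} staged={a.txt, d.txt, e.txt}
After op 17 (git add c.txt): modified={none} staged={a.txt, c.txt, d.txt, e.txt}
After op 18 (git reset e.txt): modified={e.txt} staged={a.txt, c.txt, d.txt}
After op 19 (git add e.txt): modified={none} staged={a.txt, c.txt, d.txt, e.txt}
After op 20 (git add h.txt): modified={none} staged={a.txt, c.txt, d.txt, e.txt}
After op 21 (modify h.txt): modified={h.txt} staged={a.txt, c.txt, d.txt, e.txt}
After op 22 (git add h.txt): modified={none} staged={a.txt, c.txt, d.txt, e.txt, h.txt}

Answer: a.txt, c.txt, d.txt, e.txt, h.txt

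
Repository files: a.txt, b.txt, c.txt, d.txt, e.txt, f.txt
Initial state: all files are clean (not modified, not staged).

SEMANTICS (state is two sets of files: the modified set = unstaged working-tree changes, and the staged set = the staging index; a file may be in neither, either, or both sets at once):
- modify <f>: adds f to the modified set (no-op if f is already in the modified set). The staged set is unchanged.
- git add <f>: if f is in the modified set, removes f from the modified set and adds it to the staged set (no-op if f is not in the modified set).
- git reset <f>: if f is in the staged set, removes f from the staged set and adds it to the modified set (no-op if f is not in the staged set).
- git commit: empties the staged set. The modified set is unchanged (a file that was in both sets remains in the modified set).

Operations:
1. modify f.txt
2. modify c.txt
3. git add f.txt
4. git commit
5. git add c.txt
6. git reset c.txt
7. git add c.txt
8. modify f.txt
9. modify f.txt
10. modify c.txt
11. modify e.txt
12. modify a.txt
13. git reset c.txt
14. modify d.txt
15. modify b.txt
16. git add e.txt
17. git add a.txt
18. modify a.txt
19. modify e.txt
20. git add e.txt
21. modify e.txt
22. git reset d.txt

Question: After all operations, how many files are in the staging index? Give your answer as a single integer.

After op 1 (modify f.txt): modified={f.txt} staged={none}
After op 2 (modify c.txt): modified={c.txt, f.txt} staged={none}
After op 3 (git add f.txt): modified={c.txt} staged={f.txt}
After op 4 (git commit): modified={c.txt} staged={none}
After op 5 (git add c.txt): modified={none} staged={c.txt}
After op 6 (git reset c.txt): modified={c.txt} staged={none}
After op 7 (git add c.txt): modified={none} staged={c.txt}
After op 8 (modify f.txt): modified={f.txt} staged={c.txt}
After op 9 (modify f.txt): modified={f.txt} staged={c.txt}
After op 10 (modify c.txt): modified={c.txt, f.txt} staged={c.txt}
After op 11 (modify e.txt): modified={c.txt, e.txt, f.txt} staged={c.txt}
After op 12 (modify a.txt): modified={a.txt, c.txt, e.txt, f.txt} staged={c.txt}
After op 13 (git reset c.txt): modified={a.txt, c.txt, e.txt, f.txt} staged={none}
After op 14 (modify d.txt): modified={a.txt, c.txt, d.txt, e.txt, f.txt} staged={none}
After op 15 (modify b.txt): modified={a.txt, b.txt, c.txt, d.txt, e.txt, f.txt} staged={none}
After op 16 (git add e.txt): modified={a.txt, b.txt, c.txt, d.txt, f.txt} staged={e.txt}
After op 17 (git add a.txt): modified={b.txt, c.txt, d.txt, f.txt} staged={a.txt, e.txt}
After op 18 (modify a.txt): modified={a.txt, b.txt, c.txt, d.txt, f.txt} staged={a.txt, e.txt}
After op 19 (modify e.txt): modified={a.txt, b.txt, c.txt, d.txt, e.txt, f.txt} staged={a.txt, e.txt}
After op 20 (git add e.txt): modified={a.txt, b.txt, c.txt, d.txt, f.txt} staged={a.txt, e.txt}
After op 21 (modify e.txt): modified={a.txt, b.txt, c.txt, d.txt, e.txt, f.txt} staged={a.txt, e.txt}
After op 22 (git reset d.txt): modified={a.txt, b.txt, c.txt, d.txt, e.txt, f.txt} staged={a.txt, e.txt}
Final staged set: {a.txt, e.txt} -> count=2

Answer: 2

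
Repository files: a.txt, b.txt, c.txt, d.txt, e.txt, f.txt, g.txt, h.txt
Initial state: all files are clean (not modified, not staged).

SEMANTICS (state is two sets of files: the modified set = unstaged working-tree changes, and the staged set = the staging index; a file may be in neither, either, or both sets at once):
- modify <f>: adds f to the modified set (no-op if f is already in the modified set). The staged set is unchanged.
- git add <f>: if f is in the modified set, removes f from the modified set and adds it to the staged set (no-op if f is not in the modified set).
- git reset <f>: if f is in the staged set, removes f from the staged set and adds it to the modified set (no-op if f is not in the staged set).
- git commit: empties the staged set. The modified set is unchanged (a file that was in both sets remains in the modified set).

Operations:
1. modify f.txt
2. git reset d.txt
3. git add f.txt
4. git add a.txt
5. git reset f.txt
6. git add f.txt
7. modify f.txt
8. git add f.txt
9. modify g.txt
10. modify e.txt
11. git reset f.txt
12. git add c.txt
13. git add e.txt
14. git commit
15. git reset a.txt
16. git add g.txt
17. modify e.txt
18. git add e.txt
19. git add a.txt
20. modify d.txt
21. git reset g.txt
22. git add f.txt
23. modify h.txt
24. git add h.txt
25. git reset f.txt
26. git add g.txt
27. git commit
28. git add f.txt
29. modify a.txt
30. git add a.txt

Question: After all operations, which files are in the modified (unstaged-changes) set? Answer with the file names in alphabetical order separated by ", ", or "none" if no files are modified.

After op 1 (modify f.txt): modified={f.txt} staged={none}
After op 2 (git reset d.txt): modified={f.txt} staged={none}
After op 3 (git add f.txt): modified={none} staged={f.txt}
After op 4 (git add a.txt): modified={none} staged={f.txt}
After op 5 (git reset f.txt): modified={f.txt} staged={none}
After op 6 (git add f.txt): modified={none} staged={f.txt}
After op 7 (modify f.txt): modified={f.txt} staged={f.txt}
After op 8 (git add f.txt): modified={none} staged={f.txt}
After op 9 (modify g.txt): modified={g.txt} staged={f.txt}
After op 10 (modify e.txt): modified={e.txt, g.txt} staged={f.txt}
After op 11 (git reset f.txt): modified={e.txt, f.txt, g.txt} staged={none}
After op 12 (git add c.txt): modified={e.txt, f.txt, g.txt} staged={none}
After op 13 (git add e.txt): modified={f.txt, g.txt} staged={e.txt}
After op 14 (git commit): modified={f.txt, g.txt} staged={none}
After op 15 (git reset a.txt): modified={f.txt, g.txt} staged={none}
After op 16 (git add g.txt): modified={f.txt} staged={g.txt}
After op 17 (modify e.txt): modified={e.txt, f.txt} staged={g.txt}
After op 18 (git add e.txt): modified={f.txt} staged={e.txt, g.txt}
After op 19 (git add a.txt): modified={f.txt} staged={e.txt, g.txt}
After op 20 (modify d.txt): modified={d.txt, f.txt} staged={e.txt, g.txt}
After op 21 (git reset g.txt): modified={d.txt, f.txt, g.txt} staged={e.txt}
After op 22 (git add f.txt): modified={d.txt, g.txt} staged={e.txt, f.txt}
After op 23 (modify h.txt): modified={d.txt, g.txt, h.txt} staged={e.txt, f.txt}
After op 24 (git add h.txt): modified={d.txt, g.txt} staged={e.txt, f.txt, h.txt}
After op 25 (git reset f.txt): modified={d.txt, f.txt, g.txt} staged={e.txt, h.txt}
After op 26 (git add g.txt): modified={d.txt, f.txt} staged={e.txt, g.txt, h.txt}
After op 27 (git commit): modified={d.txt, f.txt} staged={none}
After op 28 (git add f.txt): modified={d.txt} staged={f.txt}
After op 29 (modify a.txt): modified={a.txt, d.txt} staged={f.txt}
After op 30 (git add a.txt): modified={d.txt} staged={a.txt, f.txt}

Answer: d.txt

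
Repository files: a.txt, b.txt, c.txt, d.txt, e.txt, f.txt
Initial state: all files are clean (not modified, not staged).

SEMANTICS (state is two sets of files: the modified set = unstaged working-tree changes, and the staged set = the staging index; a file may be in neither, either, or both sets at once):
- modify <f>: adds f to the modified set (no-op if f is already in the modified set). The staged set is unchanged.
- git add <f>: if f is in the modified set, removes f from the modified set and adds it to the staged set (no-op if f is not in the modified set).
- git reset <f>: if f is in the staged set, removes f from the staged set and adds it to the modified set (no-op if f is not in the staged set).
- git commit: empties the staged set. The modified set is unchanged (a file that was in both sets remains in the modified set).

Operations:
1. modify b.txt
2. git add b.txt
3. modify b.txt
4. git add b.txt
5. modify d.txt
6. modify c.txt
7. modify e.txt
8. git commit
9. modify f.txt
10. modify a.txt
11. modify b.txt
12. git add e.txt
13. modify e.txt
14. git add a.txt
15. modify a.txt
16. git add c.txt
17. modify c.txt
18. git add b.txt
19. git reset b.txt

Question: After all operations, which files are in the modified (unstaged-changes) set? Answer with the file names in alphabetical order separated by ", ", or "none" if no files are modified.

Answer: a.txt, b.txt, c.txt, d.txt, e.txt, f.txt

Derivation:
After op 1 (modify b.txt): modified={b.txt} staged={none}
After op 2 (git add b.txt): modified={none} staged={b.txt}
After op 3 (modify b.txt): modified={b.txt} staged={b.txt}
After op 4 (git add b.txt): modified={none} staged={b.txt}
After op 5 (modify d.txt): modified={d.txt} staged={b.txt}
After op 6 (modify c.txt): modified={c.txt, d.txt} staged={b.txt}
After op 7 (modify e.txt): modified={c.txt, d.txt, e.txt} staged={b.txt}
After op 8 (git commit): modified={c.txt, d.txt, e.txt} staged={none}
After op 9 (modify f.txt): modified={c.txt, d.txt, e.txt, f.txt} staged={none}
After op 10 (modify a.txt): modified={a.txt, c.txt, d.txt, e.txt, f.txt} staged={none}
After op 11 (modify b.txt): modified={a.txt, b.txt, c.txt, d.txt, e.txt, f.txt} staged={none}
After op 12 (git add e.txt): modified={a.txt, b.txt, c.txt, d.txt, f.txt} staged={e.txt}
After op 13 (modify e.txt): modified={a.txt, b.txt, c.txt, d.txt, e.txt, f.txt} staged={e.txt}
After op 14 (git add a.txt): modified={b.txt, c.txt, d.txt, e.txt, f.txt} staged={a.txt, e.txt}
After op 15 (modify a.txt): modified={a.txt, b.txt, c.txt, d.txt, e.txt, f.txt} staged={a.txt, e.txt}
After op 16 (git add c.txt): modified={a.txt, b.txt, d.txt, e.txt, f.txt} staged={a.txt, c.txt, e.txt}
After op 17 (modify c.txt): modified={a.txt, b.txt, c.txt, d.txt, e.txt, f.txt} staged={a.txt, c.txt, e.txt}
After op 18 (git add b.txt): modified={a.txt, c.txt, d.txt, e.txt, f.txt} staged={a.txt, b.txt, c.txt, e.txt}
After op 19 (git reset b.txt): modified={a.txt, b.txt, c.txt, d.txt, e.txt, f.txt} staged={a.txt, c.txt, e.txt}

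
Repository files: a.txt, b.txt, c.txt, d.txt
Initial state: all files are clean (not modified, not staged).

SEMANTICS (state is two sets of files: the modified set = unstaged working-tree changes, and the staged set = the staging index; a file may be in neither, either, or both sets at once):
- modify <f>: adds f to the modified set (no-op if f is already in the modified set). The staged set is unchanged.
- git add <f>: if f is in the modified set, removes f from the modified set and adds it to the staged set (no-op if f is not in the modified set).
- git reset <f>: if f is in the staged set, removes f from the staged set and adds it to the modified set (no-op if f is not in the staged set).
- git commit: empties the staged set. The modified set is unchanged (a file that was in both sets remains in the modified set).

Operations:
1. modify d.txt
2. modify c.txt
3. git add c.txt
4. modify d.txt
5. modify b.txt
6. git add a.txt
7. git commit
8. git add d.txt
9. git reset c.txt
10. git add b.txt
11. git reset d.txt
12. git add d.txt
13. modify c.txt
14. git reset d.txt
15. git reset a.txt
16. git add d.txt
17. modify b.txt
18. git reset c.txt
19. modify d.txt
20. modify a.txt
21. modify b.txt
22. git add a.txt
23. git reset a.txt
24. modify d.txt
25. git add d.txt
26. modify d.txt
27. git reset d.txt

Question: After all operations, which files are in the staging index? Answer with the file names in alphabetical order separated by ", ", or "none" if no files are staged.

After op 1 (modify d.txt): modified={d.txt} staged={none}
After op 2 (modify c.txt): modified={c.txt, d.txt} staged={none}
After op 3 (git add c.txt): modified={d.txt} staged={c.txt}
After op 4 (modify d.txt): modified={d.txt} staged={c.txt}
After op 5 (modify b.txt): modified={b.txt, d.txt} staged={c.txt}
After op 6 (git add a.txt): modified={b.txt, d.txt} staged={c.txt}
After op 7 (git commit): modified={b.txt, d.txt} staged={none}
After op 8 (git add d.txt): modified={b.txt} staged={d.txt}
After op 9 (git reset c.txt): modified={b.txt} staged={d.txt}
After op 10 (git add b.txt): modified={none} staged={b.txt, d.txt}
After op 11 (git reset d.txt): modified={d.txt} staged={b.txt}
After op 12 (git add d.txt): modified={none} staged={b.txt, d.txt}
After op 13 (modify c.txt): modified={c.txt} staged={b.txt, d.txt}
After op 14 (git reset d.txt): modified={c.txt, d.txt} staged={b.txt}
After op 15 (git reset a.txt): modified={c.txt, d.txt} staged={b.txt}
After op 16 (git add d.txt): modified={c.txt} staged={b.txt, d.txt}
After op 17 (modify b.txt): modified={b.txt, c.txt} staged={b.txt, d.txt}
After op 18 (git reset c.txt): modified={b.txt, c.txt} staged={b.txt, d.txt}
After op 19 (modify d.txt): modified={b.txt, c.txt, d.txt} staged={b.txt, d.txt}
After op 20 (modify a.txt): modified={a.txt, b.txt, c.txt, d.txt} staged={b.txt, d.txt}
After op 21 (modify b.txt): modified={a.txt, b.txt, c.txt, d.txt} staged={b.txt, d.txt}
After op 22 (git add a.txt): modified={b.txt, c.txt, d.txt} staged={a.txt, b.txt, d.txt}
After op 23 (git reset a.txt): modified={a.txt, b.txt, c.txt, d.txt} staged={b.txt, d.txt}
After op 24 (modify d.txt): modified={a.txt, b.txt, c.txt, d.txt} staged={b.txt, d.txt}
After op 25 (git add d.txt): modified={a.txt, b.txt, c.txt} staged={b.txt, d.txt}
After op 26 (modify d.txt): modified={a.txt, b.txt, c.txt, d.txt} staged={b.txt, d.txt}
After op 27 (git reset d.txt): modified={a.txt, b.txt, c.txt, d.txt} staged={b.txt}

Answer: b.txt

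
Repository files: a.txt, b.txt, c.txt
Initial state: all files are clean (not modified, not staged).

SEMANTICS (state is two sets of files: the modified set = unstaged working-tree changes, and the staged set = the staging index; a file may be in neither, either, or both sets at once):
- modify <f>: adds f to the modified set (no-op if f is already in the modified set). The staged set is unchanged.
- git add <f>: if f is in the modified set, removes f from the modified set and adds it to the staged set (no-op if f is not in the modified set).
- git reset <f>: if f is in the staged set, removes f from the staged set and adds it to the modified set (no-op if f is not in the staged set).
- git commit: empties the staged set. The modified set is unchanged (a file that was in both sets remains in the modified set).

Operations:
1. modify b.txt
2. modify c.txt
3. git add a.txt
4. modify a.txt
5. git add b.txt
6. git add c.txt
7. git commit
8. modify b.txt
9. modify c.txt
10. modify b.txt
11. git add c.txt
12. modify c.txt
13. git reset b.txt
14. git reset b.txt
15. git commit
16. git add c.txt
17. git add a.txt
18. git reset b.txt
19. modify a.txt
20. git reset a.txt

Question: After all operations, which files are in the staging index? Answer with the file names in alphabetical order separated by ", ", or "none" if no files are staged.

After op 1 (modify b.txt): modified={b.txt} staged={none}
After op 2 (modify c.txt): modified={b.txt, c.txt} staged={none}
After op 3 (git add a.txt): modified={b.txt, c.txt} staged={none}
After op 4 (modify a.txt): modified={a.txt, b.txt, c.txt} staged={none}
After op 5 (git add b.txt): modified={a.txt, c.txt} staged={b.txt}
After op 6 (git add c.txt): modified={a.txt} staged={b.txt, c.txt}
After op 7 (git commit): modified={a.txt} staged={none}
After op 8 (modify b.txt): modified={a.txt, b.txt} staged={none}
After op 9 (modify c.txt): modified={a.txt, b.txt, c.txt} staged={none}
After op 10 (modify b.txt): modified={a.txt, b.txt, c.txt} staged={none}
After op 11 (git add c.txt): modified={a.txt, b.txt} staged={c.txt}
After op 12 (modify c.txt): modified={a.txt, b.txt, c.txt} staged={c.txt}
After op 13 (git reset b.txt): modified={a.txt, b.txt, c.txt} staged={c.txt}
After op 14 (git reset b.txt): modified={a.txt, b.txt, c.txt} staged={c.txt}
After op 15 (git commit): modified={a.txt, b.txt, c.txt} staged={none}
After op 16 (git add c.txt): modified={a.txt, b.txt} staged={c.txt}
After op 17 (git add a.txt): modified={b.txt} staged={a.txt, c.txt}
After op 18 (git reset b.txt): modified={b.txt} staged={a.txt, c.txt}
After op 19 (modify a.txt): modified={a.txt, b.txt} staged={a.txt, c.txt}
After op 20 (git reset a.txt): modified={a.txt, b.txt} staged={c.txt}

Answer: c.txt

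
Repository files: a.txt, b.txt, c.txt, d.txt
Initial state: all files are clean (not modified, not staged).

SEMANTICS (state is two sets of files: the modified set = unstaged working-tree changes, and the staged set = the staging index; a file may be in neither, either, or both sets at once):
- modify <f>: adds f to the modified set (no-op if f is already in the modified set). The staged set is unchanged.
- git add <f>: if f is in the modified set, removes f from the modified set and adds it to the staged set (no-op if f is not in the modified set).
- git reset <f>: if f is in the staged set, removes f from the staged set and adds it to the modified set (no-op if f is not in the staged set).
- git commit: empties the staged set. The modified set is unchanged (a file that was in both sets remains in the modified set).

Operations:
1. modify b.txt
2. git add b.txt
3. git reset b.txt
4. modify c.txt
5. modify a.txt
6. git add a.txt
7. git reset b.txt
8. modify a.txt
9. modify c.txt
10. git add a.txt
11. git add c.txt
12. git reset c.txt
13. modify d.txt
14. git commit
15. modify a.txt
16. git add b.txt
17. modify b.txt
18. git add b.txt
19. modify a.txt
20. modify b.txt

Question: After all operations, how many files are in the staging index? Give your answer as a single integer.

Answer: 1

Derivation:
After op 1 (modify b.txt): modified={b.txt} staged={none}
After op 2 (git add b.txt): modified={none} staged={b.txt}
After op 3 (git reset b.txt): modified={b.txt} staged={none}
After op 4 (modify c.txt): modified={b.txt, c.txt} staged={none}
After op 5 (modify a.txt): modified={a.txt, b.txt, c.txt} staged={none}
After op 6 (git add a.txt): modified={b.txt, c.txt} staged={a.txt}
After op 7 (git reset b.txt): modified={b.txt, c.txt} staged={a.txt}
After op 8 (modify a.txt): modified={a.txt, b.txt, c.txt} staged={a.txt}
After op 9 (modify c.txt): modified={a.txt, b.txt, c.txt} staged={a.txt}
After op 10 (git add a.txt): modified={b.txt, c.txt} staged={a.txt}
After op 11 (git add c.txt): modified={b.txt} staged={a.txt, c.txt}
After op 12 (git reset c.txt): modified={b.txt, c.txt} staged={a.txt}
After op 13 (modify d.txt): modified={b.txt, c.txt, d.txt} staged={a.txt}
After op 14 (git commit): modified={b.txt, c.txt, d.txt} staged={none}
After op 15 (modify a.txt): modified={a.txt, b.txt, c.txt, d.txt} staged={none}
After op 16 (git add b.txt): modified={a.txt, c.txt, d.txt} staged={b.txt}
After op 17 (modify b.txt): modified={a.txt, b.txt, c.txt, d.txt} staged={b.txt}
After op 18 (git add b.txt): modified={a.txt, c.txt, d.txt} staged={b.txt}
After op 19 (modify a.txt): modified={a.txt, c.txt, d.txt} staged={b.txt}
After op 20 (modify b.txt): modified={a.txt, b.txt, c.txt, d.txt} staged={b.txt}
Final staged set: {b.txt} -> count=1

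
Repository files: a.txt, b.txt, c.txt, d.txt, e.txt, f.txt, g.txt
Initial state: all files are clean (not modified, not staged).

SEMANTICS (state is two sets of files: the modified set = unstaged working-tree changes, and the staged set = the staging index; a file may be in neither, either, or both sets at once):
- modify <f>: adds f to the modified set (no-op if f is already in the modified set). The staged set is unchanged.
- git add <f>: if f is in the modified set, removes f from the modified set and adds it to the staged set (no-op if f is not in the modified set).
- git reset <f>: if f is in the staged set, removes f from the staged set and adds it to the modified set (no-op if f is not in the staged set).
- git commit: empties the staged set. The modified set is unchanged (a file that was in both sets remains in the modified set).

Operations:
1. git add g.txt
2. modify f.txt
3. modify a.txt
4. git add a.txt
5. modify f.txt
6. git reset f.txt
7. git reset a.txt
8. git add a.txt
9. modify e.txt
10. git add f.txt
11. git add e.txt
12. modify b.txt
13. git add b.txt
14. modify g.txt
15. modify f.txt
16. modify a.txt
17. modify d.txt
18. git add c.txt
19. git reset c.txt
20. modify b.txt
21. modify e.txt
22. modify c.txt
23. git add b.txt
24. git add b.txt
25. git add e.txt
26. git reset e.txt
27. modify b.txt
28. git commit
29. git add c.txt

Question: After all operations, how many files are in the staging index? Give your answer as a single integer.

Answer: 1

Derivation:
After op 1 (git add g.txt): modified={none} staged={none}
After op 2 (modify f.txt): modified={f.txt} staged={none}
After op 3 (modify a.txt): modified={a.txt, f.txt} staged={none}
After op 4 (git add a.txt): modified={f.txt} staged={a.txt}
After op 5 (modify f.txt): modified={f.txt} staged={a.txt}
After op 6 (git reset f.txt): modified={f.txt} staged={a.txt}
After op 7 (git reset a.txt): modified={a.txt, f.txt} staged={none}
After op 8 (git add a.txt): modified={f.txt} staged={a.txt}
After op 9 (modify e.txt): modified={e.txt, f.txt} staged={a.txt}
After op 10 (git add f.txt): modified={e.txt} staged={a.txt, f.txt}
After op 11 (git add e.txt): modified={none} staged={a.txt, e.txt, f.txt}
After op 12 (modify b.txt): modified={b.txt} staged={a.txt, e.txt, f.txt}
After op 13 (git add b.txt): modified={none} staged={a.txt, b.txt, e.txt, f.txt}
After op 14 (modify g.txt): modified={g.txt} staged={a.txt, b.txt, e.txt, f.txt}
After op 15 (modify f.txt): modified={f.txt, g.txt} staged={a.txt, b.txt, e.txt, f.txt}
After op 16 (modify a.txt): modified={a.txt, f.txt, g.txt} staged={a.txt, b.txt, e.txt, f.txt}
After op 17 (modify d.txt): modified={a.txt, d.txt, f.txt, g.txt} staged={a.txt, b.txt, e.txt, f.txt}
After op 18 (git add c.txt): modified={a.txt, d.txt, f.txt, g.txt} staged={a.txt, b.txt, e.txt, f.txt}
After op 19 (git reset c.txt): modified={a.txt, d.txt, f.txt, g.txt} staged={a.txt, b.txt, e.txt, f.txt}
After op 20 (modify b.txt): modified={a.txt, b.txt, d.txt, f.txt, g.txt} staged={a.txt, b.txt, e.txt, f.txt}
After op 21 (modify e.txt): modified={a.txt, b.txt, d.txt, e.txt, f.txt, g.txt} staged={a.txt, b.txt, e.txt, f.txt}
After op 22 (modify c.txt): modified={a.txt, b.txt, c.txt, d.txt, e.txt, f.txt, g.txt} staged={a.txt, b.txt, e.txt, f.txt}
After op 23 (git add b.txt): modified={a.txt, c.txt, d.txt, e.txt, f.txt, g.txt} staged={a.txt, b.txt, e.txt, f.txt}
After op 24 (git add b.txt): modified={a.txt, c.txt, d.txt, e.txt, f.txt, g.txt} staged={a.txt, b.txt, e.txt, f.txt}
After op 25 (git add e.txt): modified={a.txt, c.txt, d.txt, f.txt, g.txt} staged={a.txt, b.txt, e.txt, f.txt}
After op 26 (git reset e.txt): modified={a.txt, c.txt, d.txt, e.txt, f.txt, g.txt} staged={a.txt, b.txt, f.txt}
After op 27 (modify b.txt): modified={a.txt, b.txt, c.txt, d.txt, e.txt, f.txt, g.txt} staged={a.txt, b.txt, f.txt}
After op 28 (git commit): modified={a.txt, b.txt, c.txt, d.txt, e.txt, f.txt, g.txt} staged={none}
After op 29 (git add c.txt): modified={a.txt, b.txt, d.txt, e.txt, f.txt, g.txt} staged={c.txt}
Final staged set: {c.txt} -> count=1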